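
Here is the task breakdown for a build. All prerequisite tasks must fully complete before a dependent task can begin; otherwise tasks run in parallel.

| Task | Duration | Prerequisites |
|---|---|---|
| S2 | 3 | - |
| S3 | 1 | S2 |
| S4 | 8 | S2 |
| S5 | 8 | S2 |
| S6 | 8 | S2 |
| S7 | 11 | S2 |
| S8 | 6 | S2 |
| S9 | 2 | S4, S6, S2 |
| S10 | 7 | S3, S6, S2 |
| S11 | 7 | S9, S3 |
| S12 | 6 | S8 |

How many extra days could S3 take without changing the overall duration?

The longest chain is S2→S4→S9→S11 = 3+8+2+7 = 20; overall finish 20 days.
The longest chain containing S3 totals 11 days.
Float = 20 − 11 = 9.

9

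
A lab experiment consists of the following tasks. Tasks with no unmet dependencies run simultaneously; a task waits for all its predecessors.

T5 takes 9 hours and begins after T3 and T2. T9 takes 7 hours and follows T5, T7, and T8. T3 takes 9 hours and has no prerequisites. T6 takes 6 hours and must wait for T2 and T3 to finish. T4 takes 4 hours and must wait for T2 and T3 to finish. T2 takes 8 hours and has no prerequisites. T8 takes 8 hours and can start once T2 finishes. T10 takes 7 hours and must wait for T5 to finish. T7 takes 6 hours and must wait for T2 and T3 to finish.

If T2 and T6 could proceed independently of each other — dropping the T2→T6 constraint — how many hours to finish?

Before: longest chain T3→T5→T9 = 9+9+7 = 25, finish 25.
Dropping T2→T6 doesn't change T6's earliest start (9); another predecessor still binds.
After: T3→T5→T9 = 9+9+7 = 25 → 25 hours.

25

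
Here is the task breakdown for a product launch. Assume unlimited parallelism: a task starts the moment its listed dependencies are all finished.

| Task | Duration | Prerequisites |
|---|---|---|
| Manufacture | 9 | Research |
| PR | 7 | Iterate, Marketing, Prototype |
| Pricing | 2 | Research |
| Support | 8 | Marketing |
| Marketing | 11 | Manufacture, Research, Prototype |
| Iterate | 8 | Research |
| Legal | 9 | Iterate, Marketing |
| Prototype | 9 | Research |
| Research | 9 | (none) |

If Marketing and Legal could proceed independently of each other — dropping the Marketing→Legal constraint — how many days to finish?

Original critical path: Research→Prototype→Marketing→Legal = 9+9+11+9 = 38 ⇒ 38 days.
Without Marketing→Legal, Legal's earliest start moves from 29 to 17.
After: Research→Prototype→Marketing→Support = 9+9+11+8 = 37 → 37 days.

37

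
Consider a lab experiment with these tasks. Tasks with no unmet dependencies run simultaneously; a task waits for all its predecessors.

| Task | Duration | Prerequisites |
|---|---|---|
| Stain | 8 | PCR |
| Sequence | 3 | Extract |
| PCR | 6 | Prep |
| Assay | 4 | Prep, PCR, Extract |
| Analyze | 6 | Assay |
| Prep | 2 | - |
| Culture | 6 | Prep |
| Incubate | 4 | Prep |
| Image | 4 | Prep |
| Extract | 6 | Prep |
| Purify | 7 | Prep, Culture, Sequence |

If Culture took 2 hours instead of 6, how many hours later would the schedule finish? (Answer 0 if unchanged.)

As given, the longest chain is Prep→Extract→Sequence→Purify = 2+6+3+7 = 18, so the finish is 18 hours.
The longest path through Culture is only 15 hours, so Culture has float 3.
No other chain overtakes it, so the finish is 18 hours.
Change in finish: 18 − 18 = +0 hours.

0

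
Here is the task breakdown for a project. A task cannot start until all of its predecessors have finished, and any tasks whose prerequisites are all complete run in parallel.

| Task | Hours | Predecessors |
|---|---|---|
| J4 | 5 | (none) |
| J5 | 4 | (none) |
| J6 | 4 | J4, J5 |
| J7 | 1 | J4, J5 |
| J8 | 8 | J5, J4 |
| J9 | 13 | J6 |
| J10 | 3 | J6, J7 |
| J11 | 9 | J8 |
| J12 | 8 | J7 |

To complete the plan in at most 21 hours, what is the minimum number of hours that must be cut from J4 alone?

Current finish: 22 hours; target: 21.
J4 is on every critical path, so each hour cut from J4 cuts the finish by one (this holds down to a finish of 21).
Need 22 − 21 = 1 hour off J4 → J4 becomes 4 hours, finish becomes 21.

1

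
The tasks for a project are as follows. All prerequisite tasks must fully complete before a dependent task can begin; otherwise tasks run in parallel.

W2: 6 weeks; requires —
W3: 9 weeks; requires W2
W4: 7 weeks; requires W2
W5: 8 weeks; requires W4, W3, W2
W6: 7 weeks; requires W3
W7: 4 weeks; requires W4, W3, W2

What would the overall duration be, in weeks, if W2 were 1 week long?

The binding path is W2→W3→W5 = 6+9+8 = 23; finish at 23 weeks.
Since W2 is critical, the -5 change carries straight to that chain (now 18 weeks).
That remains the longest chain; total 18 weeks.

18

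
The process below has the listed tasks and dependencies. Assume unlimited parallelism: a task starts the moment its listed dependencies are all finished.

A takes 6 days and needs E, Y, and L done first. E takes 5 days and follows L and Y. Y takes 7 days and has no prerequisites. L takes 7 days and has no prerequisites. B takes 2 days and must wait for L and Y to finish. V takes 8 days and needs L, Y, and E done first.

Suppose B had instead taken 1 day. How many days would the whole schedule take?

Critical path before the change: L→E→V = 7+5+8 = 20 giving 20 days.
B is off the critical path — its longest chain is 9 days, giving 11 of slack.
That remains the longest chain; total 20 days.

20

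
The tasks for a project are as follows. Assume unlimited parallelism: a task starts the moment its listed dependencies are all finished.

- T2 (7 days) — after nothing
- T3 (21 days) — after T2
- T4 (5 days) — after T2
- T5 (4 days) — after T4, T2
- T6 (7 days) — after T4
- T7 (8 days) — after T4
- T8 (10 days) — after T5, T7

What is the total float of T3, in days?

2

The longest chain is T2→T4→T7→T8 = 7+5+8+10 = 30; overall finish 30 days.
The longest chain containing T3 totals 28 days.
Slack of T3 = 9 − 7 = 2 days.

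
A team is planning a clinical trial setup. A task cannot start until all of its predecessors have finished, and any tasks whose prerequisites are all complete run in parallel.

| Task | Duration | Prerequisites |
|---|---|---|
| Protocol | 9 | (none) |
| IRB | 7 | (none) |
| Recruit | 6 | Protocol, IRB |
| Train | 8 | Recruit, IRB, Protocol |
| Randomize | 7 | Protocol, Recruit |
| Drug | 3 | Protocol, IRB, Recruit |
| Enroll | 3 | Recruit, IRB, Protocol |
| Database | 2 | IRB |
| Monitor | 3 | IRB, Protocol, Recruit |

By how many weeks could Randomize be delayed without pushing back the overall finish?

The longest chain is Protocol→Recruit→Train = 9+6+8 = 23; overall finish 23 weeks.
Longest path through Randomize: 22 weeks (earliest finish 22, latest finish 23).
So Randomize can slip 23 − 22 = 1 week.

1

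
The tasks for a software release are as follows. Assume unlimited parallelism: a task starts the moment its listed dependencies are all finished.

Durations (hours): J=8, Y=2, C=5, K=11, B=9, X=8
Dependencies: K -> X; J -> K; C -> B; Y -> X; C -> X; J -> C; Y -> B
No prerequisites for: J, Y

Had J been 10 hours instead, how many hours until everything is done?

29

Critical path before the change: J→K→X = 8+11+8 = 27 giving 27 hours.
J lies on that path, so at 10 hours the path becomes 29 hours.
That remains the longest chain; total 29 hours.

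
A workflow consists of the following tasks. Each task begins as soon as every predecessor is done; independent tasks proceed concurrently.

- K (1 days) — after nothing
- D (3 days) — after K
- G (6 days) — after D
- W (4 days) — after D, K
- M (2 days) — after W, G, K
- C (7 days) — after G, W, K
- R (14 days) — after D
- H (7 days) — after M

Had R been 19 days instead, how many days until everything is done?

23

Actual critical path: K→D→G→M→H = 1+3+6+2+7 = 19 ⇒ 19 days.
The longest path through R is only 18 days, so R has float 1.
New critical path: K→D→R = 1+3+19 = 23 ⇒ 23 days.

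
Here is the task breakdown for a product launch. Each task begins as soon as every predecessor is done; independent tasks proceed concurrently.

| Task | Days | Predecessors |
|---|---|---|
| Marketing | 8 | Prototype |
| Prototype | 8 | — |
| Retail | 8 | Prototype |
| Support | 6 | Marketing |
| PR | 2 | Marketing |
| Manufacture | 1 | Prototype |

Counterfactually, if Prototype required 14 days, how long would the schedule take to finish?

The binding path is Prototype→Marketing→Support = 8+8+6 = 22; finish at 22 days.
Prototype lies on that path, so at 14 days the path becomes 28 days.
No other chain overtakes it, so the finish is 28 days.

28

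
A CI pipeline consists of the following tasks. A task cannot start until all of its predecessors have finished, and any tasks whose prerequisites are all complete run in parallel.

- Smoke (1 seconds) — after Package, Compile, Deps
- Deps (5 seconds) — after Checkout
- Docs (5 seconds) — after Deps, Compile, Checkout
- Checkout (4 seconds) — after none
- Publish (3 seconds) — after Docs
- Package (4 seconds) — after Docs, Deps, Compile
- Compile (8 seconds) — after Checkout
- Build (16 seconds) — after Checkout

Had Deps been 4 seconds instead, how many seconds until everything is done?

22

As given, the longest chain is Checkout→Compile→Docs→Package→Smoke = 4+8+5+4+1 = 22, so the finish is 22 seconds.
Deps has 3 seconds of float (longest path through it is 19).
The critical path is still Checkout→Compile→Docs→Package→Smoke; finish is now 22 seconds.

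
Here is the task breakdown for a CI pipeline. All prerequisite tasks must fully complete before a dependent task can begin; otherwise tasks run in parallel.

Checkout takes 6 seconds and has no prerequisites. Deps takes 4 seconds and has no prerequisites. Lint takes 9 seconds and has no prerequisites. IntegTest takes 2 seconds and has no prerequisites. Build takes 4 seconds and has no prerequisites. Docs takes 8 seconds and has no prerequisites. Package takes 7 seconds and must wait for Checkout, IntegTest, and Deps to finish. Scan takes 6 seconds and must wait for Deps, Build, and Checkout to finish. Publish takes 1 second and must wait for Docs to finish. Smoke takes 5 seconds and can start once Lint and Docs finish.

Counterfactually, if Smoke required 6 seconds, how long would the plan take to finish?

15

Actual critical path: Lint→Smoke = 9+5 = 14 ⇒ 14 seconds.
Smoke lies on that path, so at 6 seconds the path becomes 15 seconds.
That remains the longest chain; total 15 seconds.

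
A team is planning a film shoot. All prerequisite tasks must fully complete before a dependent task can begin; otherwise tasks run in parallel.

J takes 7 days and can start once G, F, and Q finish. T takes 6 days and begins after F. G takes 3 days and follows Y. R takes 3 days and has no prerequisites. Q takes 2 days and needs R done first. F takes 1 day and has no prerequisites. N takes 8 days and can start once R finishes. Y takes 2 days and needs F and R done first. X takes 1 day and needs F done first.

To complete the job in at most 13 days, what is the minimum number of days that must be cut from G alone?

2

Current finish: 15 days; target: 13.
G is on every critical path, so each day cut from G cuts the finish by one (this holds down to a finish of 13).
Need 15 − 13 = 2 days off G → G becomes 1 day, finish becomes 13.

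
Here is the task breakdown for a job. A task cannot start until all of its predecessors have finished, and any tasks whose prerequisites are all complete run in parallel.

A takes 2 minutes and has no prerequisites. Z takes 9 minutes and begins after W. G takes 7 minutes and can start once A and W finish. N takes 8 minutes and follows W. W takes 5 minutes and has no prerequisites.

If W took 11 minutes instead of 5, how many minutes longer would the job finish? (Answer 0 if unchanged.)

Actual critical path: W→Z = 5+9 = 14 ⇒ 14 minutes.
W lies on that path, so at 11 minutes the path becomes 20 minutes.
No other chain overtakes it, so the finish is 20 minutes.
Change in finish: 20 − 14 = +6 minutes.

6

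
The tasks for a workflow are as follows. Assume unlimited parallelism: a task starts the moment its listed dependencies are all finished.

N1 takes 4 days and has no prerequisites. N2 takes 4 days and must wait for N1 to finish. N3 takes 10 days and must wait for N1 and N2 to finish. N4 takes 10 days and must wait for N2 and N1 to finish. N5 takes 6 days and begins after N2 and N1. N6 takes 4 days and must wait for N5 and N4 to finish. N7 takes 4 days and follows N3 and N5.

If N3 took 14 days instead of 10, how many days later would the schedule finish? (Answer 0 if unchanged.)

4

Baseline: N1→N2→N3→N7 = 4+4+10+4 = 22 → 22 days.
N3 is on the critical path; changing it to 14 makes that path 26 days.
That remains the longest chain; total 26 days.
Change in finish: 26 − 22 = +4 days.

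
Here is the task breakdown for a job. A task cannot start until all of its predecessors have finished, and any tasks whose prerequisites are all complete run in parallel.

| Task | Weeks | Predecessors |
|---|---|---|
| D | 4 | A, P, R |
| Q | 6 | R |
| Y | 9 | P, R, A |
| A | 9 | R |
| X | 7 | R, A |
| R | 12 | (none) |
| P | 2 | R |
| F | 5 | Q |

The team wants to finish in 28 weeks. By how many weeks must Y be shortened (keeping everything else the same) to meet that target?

2

Current finish: 30 weeks; target: 28.
Y is on every critical path, so each week cut from Y cuts the finish by one (this holds down to a finish of 28).
Need 30 − 28 = 2 weeks off Y → Y becomes 7 weeks, finish becomes 28.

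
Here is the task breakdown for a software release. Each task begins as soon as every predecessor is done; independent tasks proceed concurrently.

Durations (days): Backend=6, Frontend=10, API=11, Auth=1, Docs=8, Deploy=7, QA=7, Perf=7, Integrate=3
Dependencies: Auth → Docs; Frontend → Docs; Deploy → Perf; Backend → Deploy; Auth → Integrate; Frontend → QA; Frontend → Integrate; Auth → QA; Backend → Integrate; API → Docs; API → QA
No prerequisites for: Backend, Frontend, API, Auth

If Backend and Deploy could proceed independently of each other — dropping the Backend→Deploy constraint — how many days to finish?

19

With the dependency in place, Backend→Deploy→Perf = 6+7+7 = 20 sets the finish at 20 days.
Without Backend→Deploy, Deploy's earliest start moves from 6 to 0.
The longest chain is now API→Docs = 11+8 = 19, so the schedule takes 19 days.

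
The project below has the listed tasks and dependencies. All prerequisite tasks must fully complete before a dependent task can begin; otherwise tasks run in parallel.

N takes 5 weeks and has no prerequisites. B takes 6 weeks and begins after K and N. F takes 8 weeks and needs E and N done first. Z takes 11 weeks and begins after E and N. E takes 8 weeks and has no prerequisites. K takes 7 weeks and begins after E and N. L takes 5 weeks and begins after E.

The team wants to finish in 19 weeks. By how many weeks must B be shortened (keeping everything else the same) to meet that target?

Current finish: 21 weeks; target: 19.
B is on every critical path, so each week cut from B cuts the finish by one (this holds down to a finish of 19).
Need 21 − 19 = 2 weeks off B → B becomes 4 weeks, finish becomes 19.

2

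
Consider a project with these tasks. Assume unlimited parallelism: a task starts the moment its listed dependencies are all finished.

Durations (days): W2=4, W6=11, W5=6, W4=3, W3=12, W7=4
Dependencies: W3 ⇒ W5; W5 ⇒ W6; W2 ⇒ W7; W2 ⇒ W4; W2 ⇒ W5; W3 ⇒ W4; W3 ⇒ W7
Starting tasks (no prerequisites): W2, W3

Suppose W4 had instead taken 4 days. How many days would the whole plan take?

29

Baseline: W3→W5→W6 = 12+6+11 = 29 → 29 days.
W4 is off the critical path — its longest chain is 15 days, giving 14 of slack.
The critical path is still W3→W5→W6; finish is now 29 days.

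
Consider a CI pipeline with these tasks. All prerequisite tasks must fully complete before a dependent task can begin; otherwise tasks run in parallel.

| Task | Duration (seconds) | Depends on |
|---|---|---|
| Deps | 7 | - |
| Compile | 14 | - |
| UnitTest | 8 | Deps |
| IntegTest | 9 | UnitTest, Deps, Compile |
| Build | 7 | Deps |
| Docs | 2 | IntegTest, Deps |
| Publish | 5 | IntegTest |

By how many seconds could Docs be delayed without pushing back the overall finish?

3

Deps→UnitTest→IntegTest→Publish = 7+8+9+5 = 29 sets the makespan at 29 seconds.
Longest path through Docs: 26 seconds (earliest finish 26, latest finish 29).
Float = 29 − 26 = 3.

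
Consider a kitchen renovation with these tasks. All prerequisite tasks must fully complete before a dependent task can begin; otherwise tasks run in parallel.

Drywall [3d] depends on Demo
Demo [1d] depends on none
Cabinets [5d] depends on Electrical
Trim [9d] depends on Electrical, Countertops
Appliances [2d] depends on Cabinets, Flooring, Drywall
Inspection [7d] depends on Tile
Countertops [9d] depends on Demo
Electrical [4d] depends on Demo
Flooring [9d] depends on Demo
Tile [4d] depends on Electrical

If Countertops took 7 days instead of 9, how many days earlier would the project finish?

Actual critical path: Demo→Countertops→Trim = 1+9+9 = 19 ⇒ 19 days.
Countertops is on the critical path; changing it to 7 makes that path 17 days.
The critical path is still Demo→Countertops→Trim; finish is now 17 days.
Change in finish: 17 − 19 = -2 days.

2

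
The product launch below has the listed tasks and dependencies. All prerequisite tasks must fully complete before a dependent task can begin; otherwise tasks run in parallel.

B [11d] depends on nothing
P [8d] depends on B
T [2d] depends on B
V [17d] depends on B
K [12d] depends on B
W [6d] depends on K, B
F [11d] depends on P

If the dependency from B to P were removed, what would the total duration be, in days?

With the dependency in place, B→P→F = 11+8+11 = 30 sets the finish at 30 days.
Without B→P, P's earliest start moves from 11 to 0.
After: B→K→W = 11+12+6 = 29 → 29 days.

29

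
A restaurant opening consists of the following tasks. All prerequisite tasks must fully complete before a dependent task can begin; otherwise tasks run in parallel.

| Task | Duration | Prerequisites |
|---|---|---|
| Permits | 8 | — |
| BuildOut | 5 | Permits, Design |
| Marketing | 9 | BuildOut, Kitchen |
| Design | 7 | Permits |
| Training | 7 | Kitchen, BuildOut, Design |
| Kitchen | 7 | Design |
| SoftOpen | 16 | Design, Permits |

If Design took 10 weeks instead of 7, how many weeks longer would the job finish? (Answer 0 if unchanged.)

3

Actual critical path: Permits→Design→Kitchen→Marketing = 8+7+7+9 = 31 ⇒ 31 weeks.
Design lies on that path, so at 10 weeks the path becomes 34 weeks.
No other chain overtakes it, so the finish is 34 weeks.
Change in finish: 34 − 31 = +3 weeks.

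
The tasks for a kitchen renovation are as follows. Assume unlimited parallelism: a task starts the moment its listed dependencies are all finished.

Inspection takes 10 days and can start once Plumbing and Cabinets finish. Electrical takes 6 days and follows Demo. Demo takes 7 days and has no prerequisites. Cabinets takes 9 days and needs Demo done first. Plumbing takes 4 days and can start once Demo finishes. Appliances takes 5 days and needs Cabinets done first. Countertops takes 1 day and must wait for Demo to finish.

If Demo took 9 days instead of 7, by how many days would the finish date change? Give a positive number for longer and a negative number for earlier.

2

Baseline: Demo→Cabinets→Inspection = 7+9+10 = 26 → 26 days.
Demo is on the critical path; changing it to 9 makes that path 28 days.
That remains the longest chain; total 28 days.
Change in finish: 28 − 26 = +2 days.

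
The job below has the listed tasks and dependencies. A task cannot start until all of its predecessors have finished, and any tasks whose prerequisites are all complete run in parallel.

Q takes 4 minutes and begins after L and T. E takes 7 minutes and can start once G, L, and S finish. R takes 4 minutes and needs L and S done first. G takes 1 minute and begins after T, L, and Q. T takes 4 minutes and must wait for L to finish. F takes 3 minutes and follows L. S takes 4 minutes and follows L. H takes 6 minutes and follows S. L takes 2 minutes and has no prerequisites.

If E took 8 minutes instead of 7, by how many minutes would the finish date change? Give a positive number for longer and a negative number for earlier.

1

Critical path before the change: L→T→Q→G→E = 2+4+4+1+7 = 18 giving 18 minutes.
Since E is critical, the +1 change carries straight to that chain (now 19 minutes).
The critical path is still L→T→Q→G→E; finish is now 19 minutes.
Change in finish: 19 − 18 = +1 minutes.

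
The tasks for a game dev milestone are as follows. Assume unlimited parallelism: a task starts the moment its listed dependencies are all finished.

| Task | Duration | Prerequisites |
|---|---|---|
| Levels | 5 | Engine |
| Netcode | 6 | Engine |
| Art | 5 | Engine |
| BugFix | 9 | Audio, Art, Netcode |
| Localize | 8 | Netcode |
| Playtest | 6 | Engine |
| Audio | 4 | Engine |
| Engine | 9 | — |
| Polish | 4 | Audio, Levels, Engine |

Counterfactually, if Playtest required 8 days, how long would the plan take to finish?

24

Critical path before the change: Engine→Netcode→BugFix = 9+6+9 = 24 giving 24 days.
The longest path through Playtest is only 15 days, so Playtest has float 9.
No other chain overtakes it, so the finish is 24 days.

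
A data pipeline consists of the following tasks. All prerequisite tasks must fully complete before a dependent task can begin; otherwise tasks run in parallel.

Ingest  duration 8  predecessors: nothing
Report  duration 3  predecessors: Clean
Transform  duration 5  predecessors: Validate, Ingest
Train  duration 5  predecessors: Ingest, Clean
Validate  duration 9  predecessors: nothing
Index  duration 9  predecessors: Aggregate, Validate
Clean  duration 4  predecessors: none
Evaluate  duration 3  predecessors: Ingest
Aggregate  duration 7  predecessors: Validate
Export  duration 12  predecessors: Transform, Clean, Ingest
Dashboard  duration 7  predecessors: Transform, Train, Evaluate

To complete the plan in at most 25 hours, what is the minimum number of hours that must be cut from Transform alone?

1

Current finish: 26 hours; target: 25.
Transform is on every critical path, so each hour cut from Transform cuts the finish by one (this holds down to a finish of 25).
Need 26 − 25 = 1 hour off Transform → Transform becomes 4 hours, finish becomes 25.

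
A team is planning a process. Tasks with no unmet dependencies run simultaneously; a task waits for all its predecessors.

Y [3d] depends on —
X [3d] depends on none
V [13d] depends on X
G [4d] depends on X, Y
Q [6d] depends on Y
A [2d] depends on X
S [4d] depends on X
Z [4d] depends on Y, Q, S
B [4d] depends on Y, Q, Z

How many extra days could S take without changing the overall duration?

The longest chain is Y→Q→Z→B = 3+6+4+4 = 17; overall finish 17 days.
The longest chain containing S totals 15 days.
Slack of S = 5 − 3 = 2 days.

2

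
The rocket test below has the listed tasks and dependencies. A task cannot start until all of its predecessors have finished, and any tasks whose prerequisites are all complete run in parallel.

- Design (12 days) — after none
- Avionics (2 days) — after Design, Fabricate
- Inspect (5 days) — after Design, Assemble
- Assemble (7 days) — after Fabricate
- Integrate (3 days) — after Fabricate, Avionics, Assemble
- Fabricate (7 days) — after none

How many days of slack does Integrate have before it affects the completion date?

Critical path: Fabricate→Assemble→Inspect = 7+7+5 = 19, so the finish is 19 days.
The longest chain containing Integrate totals 17 days.
So Integrate can slip 19 − 17 = 2 days.

2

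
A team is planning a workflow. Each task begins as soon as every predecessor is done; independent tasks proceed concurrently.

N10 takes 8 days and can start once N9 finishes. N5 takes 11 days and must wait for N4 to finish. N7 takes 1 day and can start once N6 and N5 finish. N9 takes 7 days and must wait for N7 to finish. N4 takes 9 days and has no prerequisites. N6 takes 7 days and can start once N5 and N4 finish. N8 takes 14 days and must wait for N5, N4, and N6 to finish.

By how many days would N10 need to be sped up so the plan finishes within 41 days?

2

Current finish: 43 days; target: 41.
N10 is on every critical path, so each day cut from N10 cuts the finish by one (this holds down to a finish of 41).
Need 43 − 41 = 2 days off N10 → N10 becomes 6 days, finish becomes 41.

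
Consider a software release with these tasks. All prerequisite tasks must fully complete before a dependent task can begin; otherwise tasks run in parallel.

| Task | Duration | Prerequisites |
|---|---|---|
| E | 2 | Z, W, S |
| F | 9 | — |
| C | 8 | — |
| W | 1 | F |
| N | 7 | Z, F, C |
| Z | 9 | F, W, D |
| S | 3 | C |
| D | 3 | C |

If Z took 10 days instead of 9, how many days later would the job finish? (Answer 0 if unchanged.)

The binding path is C→D→Z→N = 8+3+9+7 = 27; finish at 27 days.
Since Z is critical, the +1 change carries straight to that chain (now 28 days).
That remains the longest chain; total 28 days.
Change in finish: 28 − 27 = +1 days.

1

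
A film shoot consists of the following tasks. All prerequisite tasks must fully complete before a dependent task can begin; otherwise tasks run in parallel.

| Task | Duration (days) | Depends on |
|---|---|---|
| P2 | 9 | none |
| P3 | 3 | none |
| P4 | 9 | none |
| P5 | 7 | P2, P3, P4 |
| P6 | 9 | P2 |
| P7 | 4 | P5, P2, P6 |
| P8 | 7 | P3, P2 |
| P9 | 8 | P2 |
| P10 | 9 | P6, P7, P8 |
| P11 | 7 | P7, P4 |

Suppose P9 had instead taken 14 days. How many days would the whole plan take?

The binding path is P2→P6→P7→P10 = 9+9+4+9 = 31; finish at 31 days.
P9 is off the critical path — its longest chain is 17 days, giving 14 of slack.
That remains the longest chain; total 31 days.

31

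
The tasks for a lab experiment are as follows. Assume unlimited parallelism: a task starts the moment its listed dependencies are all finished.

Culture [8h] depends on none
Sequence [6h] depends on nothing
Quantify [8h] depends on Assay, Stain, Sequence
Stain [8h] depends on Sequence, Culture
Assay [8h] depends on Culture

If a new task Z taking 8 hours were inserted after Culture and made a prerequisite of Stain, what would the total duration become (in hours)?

Originally the lab experiment takes 24 hours.
With Z inserted, Stain now waits for max(Sequence, Culture, Z).
New critical path: Culture→Z→Stain→Quantify = 8+8+8+8 = 32 ⇒ 32 hours.

32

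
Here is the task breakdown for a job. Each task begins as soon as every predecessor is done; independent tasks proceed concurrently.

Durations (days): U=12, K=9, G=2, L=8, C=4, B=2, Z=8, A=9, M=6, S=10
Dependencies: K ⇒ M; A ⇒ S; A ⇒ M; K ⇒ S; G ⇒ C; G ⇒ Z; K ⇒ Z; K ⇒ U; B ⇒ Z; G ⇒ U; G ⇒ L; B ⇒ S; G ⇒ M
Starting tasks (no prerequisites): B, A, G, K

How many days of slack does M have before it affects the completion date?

The longest chain is K→U = 9+12 = 21; overall finish 21 days.
The longest chain containing M totals 15 days.
So M can slip 21 − 15 = 6 days.

6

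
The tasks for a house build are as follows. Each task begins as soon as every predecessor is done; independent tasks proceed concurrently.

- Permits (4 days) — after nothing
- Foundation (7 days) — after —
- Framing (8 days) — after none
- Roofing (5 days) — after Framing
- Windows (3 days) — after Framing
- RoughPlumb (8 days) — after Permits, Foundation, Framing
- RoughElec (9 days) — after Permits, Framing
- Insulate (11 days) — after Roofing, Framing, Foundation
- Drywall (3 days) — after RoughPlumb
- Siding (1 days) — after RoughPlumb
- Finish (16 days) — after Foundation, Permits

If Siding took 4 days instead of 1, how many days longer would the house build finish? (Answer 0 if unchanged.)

Actual critical path: Framing→Roofing→Insulate = 8+5+11 = 24 ⇒ 24 days.
The longest path through Siding is only 17 days, so Siding has float 7.
No other chain overtakes it, so the finish is 24 days.
Change in finish: 24 − 24 = +0 days.

0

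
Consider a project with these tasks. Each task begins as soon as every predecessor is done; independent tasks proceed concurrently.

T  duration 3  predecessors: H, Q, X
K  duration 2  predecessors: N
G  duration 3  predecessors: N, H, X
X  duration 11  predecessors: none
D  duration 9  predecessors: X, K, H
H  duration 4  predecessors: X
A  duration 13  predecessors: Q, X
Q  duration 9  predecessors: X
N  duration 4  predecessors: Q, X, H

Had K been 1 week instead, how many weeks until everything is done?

Actual critical path: X→Q→N→K→D = 11+9+4+2+9 = 35 ⇒ 35 weeks.
K lies on that path, so at 1 week the path becomes 34 weeks.
The critical path is still X→Q→N→K→D; finish is now 34 weeks.

34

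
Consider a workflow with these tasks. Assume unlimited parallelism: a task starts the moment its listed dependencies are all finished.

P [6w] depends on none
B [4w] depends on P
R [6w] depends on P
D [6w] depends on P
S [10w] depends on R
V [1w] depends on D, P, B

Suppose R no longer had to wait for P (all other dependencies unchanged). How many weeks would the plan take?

16

Original critical path: P→R→S = 6+6+10 = 22 ⇒ 22 weeks.
Without P→R, R's earliest start moves from 6 to 0.
New critical path: R→S = 6+10 = 16 ⇒ 16 weeks.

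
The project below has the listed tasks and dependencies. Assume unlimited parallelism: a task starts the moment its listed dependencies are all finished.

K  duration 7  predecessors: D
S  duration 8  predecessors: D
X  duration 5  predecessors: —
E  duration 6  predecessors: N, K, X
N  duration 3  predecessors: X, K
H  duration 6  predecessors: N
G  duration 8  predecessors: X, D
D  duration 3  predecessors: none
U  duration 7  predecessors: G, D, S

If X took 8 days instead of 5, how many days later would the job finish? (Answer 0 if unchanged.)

As given, the longest chain is X→G→U = 5+8+7 = 20, so the finish is 20 days.
X is on the critical path; changing it to 8 makes that path 23 days.
No other chain overtakes it, so the finish is 23 days.
Change in finish: 23 − 20 = +3 days.

3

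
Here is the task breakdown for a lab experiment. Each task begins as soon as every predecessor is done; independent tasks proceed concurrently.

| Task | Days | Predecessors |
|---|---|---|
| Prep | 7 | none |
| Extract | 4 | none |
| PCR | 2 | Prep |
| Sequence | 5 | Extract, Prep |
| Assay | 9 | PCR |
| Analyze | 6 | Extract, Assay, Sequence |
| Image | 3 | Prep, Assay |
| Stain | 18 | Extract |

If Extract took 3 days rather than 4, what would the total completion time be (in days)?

Actual critical path: Prep→PCR→Assay→Analyze = 7+2+9+6 = 24 ⇒ 24 days.
Extract has 2 days of float (longest path through it is 22).
That remains the longest chain; total 24 days.

24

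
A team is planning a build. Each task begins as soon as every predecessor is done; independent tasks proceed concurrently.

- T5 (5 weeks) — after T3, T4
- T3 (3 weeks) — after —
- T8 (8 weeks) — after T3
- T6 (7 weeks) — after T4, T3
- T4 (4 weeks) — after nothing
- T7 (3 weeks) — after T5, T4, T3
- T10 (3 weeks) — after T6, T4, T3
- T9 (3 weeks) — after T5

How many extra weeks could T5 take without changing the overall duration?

The longest chain is T4→T6→T10 = 4+7+3 = 14; overall finish 14 weeks.
Longest path through T5: 12 weeks (earliest finish 9, latest finish 11).
So T5 can slip 11 − 9 = 2 weeks.

2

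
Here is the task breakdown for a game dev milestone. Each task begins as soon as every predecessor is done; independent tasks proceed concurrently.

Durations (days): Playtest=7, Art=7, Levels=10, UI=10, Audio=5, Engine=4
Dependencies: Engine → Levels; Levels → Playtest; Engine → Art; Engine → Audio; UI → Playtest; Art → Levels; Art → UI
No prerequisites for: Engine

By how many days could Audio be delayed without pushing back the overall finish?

Critical path: Engine→Art→Levels→Playtest = 4+7+10+7 = 28, so the finish is 28 days.
Longest path through Audio: 9 days (earliest finish 9, latest finish 28).
Slack of Audio = 23 − 4 = 19 days.

19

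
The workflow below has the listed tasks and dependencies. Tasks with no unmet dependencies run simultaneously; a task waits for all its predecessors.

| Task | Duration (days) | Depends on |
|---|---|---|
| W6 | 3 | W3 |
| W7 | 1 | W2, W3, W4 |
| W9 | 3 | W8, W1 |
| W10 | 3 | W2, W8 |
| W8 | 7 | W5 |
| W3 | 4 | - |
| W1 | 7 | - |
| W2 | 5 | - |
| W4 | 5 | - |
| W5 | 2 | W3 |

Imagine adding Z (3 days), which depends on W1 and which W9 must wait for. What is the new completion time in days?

16

Originally the plan takes 16 days.
With Z inserted, W9 now waits for max(W8, W1, Z).
New critical path: W3→W5→W8→W9 = 4+2+7+3 = 16 ⇒ 16 days.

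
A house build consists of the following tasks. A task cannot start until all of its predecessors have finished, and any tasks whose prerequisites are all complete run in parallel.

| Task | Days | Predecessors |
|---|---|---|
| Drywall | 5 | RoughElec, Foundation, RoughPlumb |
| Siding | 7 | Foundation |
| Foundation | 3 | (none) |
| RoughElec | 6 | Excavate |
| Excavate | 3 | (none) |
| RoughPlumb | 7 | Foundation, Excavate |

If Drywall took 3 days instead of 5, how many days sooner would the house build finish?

The binding path is Excavate→RoughPlumb→Drywall = 3+7+5 = 15; finish at 15 days.
Drywall is on the critical path; changing it to 3 makes that path 13 days.
That remains the longest chain; total 13 days.
Change in finish: 13 − 15 = -2 days.

2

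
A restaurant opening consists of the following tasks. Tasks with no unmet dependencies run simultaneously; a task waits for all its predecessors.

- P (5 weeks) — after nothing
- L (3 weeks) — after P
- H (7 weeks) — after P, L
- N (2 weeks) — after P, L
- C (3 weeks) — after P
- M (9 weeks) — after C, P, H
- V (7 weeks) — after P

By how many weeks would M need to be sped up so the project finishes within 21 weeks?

3

Current finish: 24 weeks; target: 21.
M is on every critical path, so each week cut from M cuts the finish by one (this holds down to a finish of 16).
Need 24 − 21 = 3 weeks off M → M becomes 6 weeks, finish becomes 21.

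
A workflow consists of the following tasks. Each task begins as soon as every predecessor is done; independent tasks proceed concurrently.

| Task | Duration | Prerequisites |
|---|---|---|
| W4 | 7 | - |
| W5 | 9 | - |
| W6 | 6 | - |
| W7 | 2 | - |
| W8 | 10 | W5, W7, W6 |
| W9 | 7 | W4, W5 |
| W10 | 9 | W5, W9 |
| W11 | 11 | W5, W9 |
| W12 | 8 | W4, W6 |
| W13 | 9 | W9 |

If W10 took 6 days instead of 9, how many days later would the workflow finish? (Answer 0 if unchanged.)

0

Baseline: W5→W9→W11 = 9+7+11 = 27 → 27 days.
The longest path through W10 is only 25 days, so W10 has float 2.
That remains the longest chain; total 27 days.
Change in finish: 27 − 27 = +0 days.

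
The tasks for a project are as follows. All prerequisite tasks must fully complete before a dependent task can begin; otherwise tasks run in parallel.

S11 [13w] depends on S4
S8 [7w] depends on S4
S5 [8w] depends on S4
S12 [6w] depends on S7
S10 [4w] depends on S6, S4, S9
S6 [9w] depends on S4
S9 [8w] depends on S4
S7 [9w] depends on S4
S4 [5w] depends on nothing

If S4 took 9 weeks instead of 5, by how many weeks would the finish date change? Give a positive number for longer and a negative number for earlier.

Actual critical path: S4→S7→S12 = 5+9+6 = 20 ⇒ 20 weeks.
S4 is on the critical path; changing it to 9 makes that path 24 weeks.
No other chain overtakes it, so the finish is 24 weeks.
Change in finish: 24 − 20 = +4 weeks.

4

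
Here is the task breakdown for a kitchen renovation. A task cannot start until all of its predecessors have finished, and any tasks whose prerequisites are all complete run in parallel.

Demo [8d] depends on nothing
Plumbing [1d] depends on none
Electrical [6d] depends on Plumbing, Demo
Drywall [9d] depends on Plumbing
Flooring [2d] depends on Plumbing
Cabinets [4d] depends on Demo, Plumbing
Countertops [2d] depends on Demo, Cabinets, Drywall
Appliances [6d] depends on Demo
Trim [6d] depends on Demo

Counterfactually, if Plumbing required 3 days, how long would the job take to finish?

Baseline: Demo→Electrical = 8+6 = 14 → 14 days.
Plumbing has 2 days of float (longest path through it is 12).
No other chain overtakes it, so the finish is 14 days.

14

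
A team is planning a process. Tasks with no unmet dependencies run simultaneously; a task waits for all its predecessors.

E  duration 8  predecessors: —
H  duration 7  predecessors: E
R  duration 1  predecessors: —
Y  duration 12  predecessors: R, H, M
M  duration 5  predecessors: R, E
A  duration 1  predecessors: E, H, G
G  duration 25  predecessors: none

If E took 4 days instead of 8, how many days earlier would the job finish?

1

As given, the longest chain is E→H→Y = 8+7+12 = 27, so the finish is 27 days.
E lies on that path, so at 4 days the path becomes 23 days.
Now G→A = 25+1 = 26 is longest, so the finish becomes 26 days.
Change in finish: 26 − 27 = -1 days.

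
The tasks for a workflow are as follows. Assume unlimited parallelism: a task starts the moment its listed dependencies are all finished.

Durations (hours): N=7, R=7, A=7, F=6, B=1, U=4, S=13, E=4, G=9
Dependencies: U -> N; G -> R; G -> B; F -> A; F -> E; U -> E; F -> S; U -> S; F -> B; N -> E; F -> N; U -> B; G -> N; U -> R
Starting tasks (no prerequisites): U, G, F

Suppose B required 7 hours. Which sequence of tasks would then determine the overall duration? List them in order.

As given, the longest chain is G→N→E = 9+7+4 = 20, so the finish is 20 hours.
B has 10 hours of float (longest path through it is 10).
The critical path is still G→N→E; finish is now 20 hours.

G, N, E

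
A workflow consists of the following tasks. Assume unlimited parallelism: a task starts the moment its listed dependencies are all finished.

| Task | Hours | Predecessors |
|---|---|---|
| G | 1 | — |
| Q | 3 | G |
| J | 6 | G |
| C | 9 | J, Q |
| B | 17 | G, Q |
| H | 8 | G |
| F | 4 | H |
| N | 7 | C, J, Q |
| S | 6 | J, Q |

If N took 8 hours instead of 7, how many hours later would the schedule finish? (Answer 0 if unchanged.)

1

Critical path before the change: G→J→C→N = 1+6+9+7 = 23 giving 23 hours.
N lies on that path, so at 8 hours the path becomes 24 hours.
That remains the longest chain; total 24 hours.
Change in finish: 24 − 23 = +1 hours.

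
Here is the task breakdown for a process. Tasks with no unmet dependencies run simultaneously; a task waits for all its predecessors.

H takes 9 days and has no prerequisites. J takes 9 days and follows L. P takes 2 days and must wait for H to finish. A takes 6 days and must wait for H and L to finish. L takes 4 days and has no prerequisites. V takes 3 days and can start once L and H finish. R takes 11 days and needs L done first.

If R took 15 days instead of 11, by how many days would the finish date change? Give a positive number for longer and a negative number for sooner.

4

The binding path is L→R = 4+11 = 15; finish at 15 days.
Since R is critical, the +4 change carries straight to that chain (now 19 days).
The critical path is still L→R; finish is now 19 days.
Change in finish: 19 − 15 = +4 days.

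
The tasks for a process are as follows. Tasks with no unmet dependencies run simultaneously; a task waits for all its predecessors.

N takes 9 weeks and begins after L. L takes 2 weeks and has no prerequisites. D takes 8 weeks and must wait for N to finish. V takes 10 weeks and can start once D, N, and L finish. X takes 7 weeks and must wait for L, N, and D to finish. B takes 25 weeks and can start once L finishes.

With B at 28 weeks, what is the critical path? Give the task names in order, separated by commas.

Actual critical path: L→N→D→V = 2+9+8+10 = 29 ⇒ 29 weeks.
The longest path through B is only 27 weeks, so B has float 2.
New critical path: L→B = 2+28 = 30 ⇒ 30 weeks.

L, B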